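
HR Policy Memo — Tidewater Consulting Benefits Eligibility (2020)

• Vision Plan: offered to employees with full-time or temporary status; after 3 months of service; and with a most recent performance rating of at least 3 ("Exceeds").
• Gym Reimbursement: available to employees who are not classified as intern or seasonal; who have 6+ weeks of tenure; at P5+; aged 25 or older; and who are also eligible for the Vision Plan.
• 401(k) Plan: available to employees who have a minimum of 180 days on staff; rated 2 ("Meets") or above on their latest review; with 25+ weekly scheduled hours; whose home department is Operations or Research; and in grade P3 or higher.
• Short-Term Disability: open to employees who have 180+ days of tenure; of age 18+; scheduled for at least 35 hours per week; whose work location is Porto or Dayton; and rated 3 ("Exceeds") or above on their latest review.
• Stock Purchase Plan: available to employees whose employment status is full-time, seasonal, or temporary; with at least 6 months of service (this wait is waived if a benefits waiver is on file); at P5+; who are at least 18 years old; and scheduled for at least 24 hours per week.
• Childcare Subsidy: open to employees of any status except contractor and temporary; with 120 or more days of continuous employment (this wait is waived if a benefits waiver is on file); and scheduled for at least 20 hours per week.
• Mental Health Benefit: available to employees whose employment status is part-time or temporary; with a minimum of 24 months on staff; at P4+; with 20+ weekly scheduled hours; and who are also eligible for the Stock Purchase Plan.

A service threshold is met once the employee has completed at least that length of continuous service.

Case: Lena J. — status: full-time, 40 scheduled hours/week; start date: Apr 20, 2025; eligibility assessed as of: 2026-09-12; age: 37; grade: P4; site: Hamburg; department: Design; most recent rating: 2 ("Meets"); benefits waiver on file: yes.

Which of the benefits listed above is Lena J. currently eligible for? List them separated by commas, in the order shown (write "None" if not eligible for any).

Childcare Subsidy

Service from Apr 20, 2025 to 2026-09-12: 510 days.
Vision Plan — status full-time ✓; service 510 days ≥ 3 months (≈90 days) ✓; rating 2 < 3 ✗ → not eligible.
Gym Reimbursement — status full-time ✓ (not excluded); service 510 days ≥ 6 weeks (≈42 days) ✓; grade P4 < P5 ✗ → not eligible.
401(k) Plan — service 510 days ≥ 180 days ✓; rating 2 ≥ 2 ✓; 40 hrs/wk ≥ 25 ✓; dept Design ✗ → not eligible.
Short-Term Disability — service 510 days ≥ 180 days ✓; age 37 ≥ 18 ✓; 40 hrs/wk ≥ 35 ✓; site Hamburg ✗ (not Porto or Dayton) → not eligible.
Stock Purchase Plan — status full-time ✓; benefits waiver on file ✓; grade P4 < P5 ✗ → not eligible.
Childcare Subsidy — status full-time ✓ (not excluded); benefits waiver on file ✓; 40 hrs/wk ≥ 20 ✓ → eligible.
Mental Health Benefit — status full-time ✗ (requires part-time or temporary) → not eligible.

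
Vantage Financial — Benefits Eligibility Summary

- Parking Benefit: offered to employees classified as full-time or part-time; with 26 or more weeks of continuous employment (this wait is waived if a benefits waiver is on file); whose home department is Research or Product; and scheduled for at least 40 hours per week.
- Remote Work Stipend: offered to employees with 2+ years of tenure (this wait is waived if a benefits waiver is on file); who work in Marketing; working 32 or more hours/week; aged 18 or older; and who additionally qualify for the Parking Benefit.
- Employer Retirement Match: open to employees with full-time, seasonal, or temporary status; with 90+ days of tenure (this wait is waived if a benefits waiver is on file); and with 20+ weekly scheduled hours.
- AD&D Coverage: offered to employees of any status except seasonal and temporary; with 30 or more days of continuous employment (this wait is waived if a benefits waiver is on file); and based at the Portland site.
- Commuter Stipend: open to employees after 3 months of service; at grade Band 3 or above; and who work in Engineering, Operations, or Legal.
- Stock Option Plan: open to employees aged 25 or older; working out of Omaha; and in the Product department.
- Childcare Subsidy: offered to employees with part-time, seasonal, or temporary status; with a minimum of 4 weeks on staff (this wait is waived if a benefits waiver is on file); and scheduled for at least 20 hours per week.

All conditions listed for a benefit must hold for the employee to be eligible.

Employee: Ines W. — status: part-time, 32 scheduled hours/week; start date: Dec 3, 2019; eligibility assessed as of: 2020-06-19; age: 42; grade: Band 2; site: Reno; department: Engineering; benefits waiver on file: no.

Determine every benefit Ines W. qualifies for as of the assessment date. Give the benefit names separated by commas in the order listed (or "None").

Service from Dec 3, 2019 to 2020-06-19: 199 days.
Parking Benefit — status part-time ✓; no waiver, service 199 days ≥ 26 weeks (≈182 days) ✓; dept Engineering ✗ → not eligible.
Remote Work Stipend — no waiver, service 199 days < 2 years (≈730 days) ✗ → not eligible.
Employer Retirement Match — status part-time ✗ (requires full-time, seasonal, or temporary) → not eligible.
AD&D Coverage — status part-time ✓ (not excluded); no waiver, service 199 days ≥ 30 days ✓; site Reno ✗ (not Portland) → not eligible.
Commuter Stipend — service 199 days ≥ 3 months (≈90 days) ✓; grade Band 2 < Band 3 ✗ → not eligible.
Stock Option Plan — age 42 ≥ 25 ✓; site Reno ✗ (not Omaha) → not eligible.
Childcare Subsidy — status part-time ✓; no waiver, service 199 days ≥ 4 weeks (≈28 days) ✓; 32 hrs/wk ≥ 20 ✓ → eligible.

Childcare Subsidy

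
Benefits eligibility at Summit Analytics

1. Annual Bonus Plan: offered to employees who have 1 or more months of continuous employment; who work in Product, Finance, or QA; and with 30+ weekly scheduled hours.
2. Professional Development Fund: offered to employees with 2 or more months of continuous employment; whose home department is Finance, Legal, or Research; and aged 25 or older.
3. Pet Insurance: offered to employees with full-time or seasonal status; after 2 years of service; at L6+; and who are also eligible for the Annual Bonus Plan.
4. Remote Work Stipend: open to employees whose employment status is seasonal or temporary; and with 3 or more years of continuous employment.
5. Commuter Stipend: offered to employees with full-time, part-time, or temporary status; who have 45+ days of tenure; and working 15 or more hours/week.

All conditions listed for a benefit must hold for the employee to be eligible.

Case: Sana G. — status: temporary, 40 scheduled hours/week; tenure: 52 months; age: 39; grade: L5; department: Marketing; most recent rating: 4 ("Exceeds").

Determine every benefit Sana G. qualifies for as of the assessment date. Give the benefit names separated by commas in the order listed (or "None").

Annual Bonus Plan — service 52 months ≥ 1 month ✓; dept Marketing ✗ → not eligible.
Professional Development Fund — service 52 months ≥ 2 months ✓; dept Marketing ✗ → not eligible.
Pet Insurance — status temporary ✗ (requires full-time or seasonal) → not eligible.
Remote Work Stipend — status temporary ✓; service 52 months ≥ 3 years (≈1095 days) ✓ → eligible.
Commuter Stipend — status temporary ✓; service 52 months ≥ 45 days ✓; 40 hrs/wk ≥ 15 ✓ → eligible.

Remote Work Stipend, Commuter Stipend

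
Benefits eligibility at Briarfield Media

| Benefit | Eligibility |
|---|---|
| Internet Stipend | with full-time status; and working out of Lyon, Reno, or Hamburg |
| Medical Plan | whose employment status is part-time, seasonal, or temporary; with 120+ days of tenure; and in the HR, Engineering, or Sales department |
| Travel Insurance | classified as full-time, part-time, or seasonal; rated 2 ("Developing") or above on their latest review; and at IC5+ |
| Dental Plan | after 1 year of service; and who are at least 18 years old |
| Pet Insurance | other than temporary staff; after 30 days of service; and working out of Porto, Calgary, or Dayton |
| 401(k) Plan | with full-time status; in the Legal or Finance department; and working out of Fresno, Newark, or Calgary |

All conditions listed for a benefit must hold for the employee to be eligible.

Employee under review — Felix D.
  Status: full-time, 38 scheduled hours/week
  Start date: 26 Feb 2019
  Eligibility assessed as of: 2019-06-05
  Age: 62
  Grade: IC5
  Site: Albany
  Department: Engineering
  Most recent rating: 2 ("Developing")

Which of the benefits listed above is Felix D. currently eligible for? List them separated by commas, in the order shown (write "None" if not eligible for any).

Service from 26 Feb 2019 to 2019-06-05: 99 days.
Internet Stipend — status full-time ✓; site Albany ✗ (not Lyon, Reno, or Hamburg) → not eligible.
Medical Plan — status full-time ✗ (requires part-time, seasonal, or temporary) → not eligible.
Travel Insurance — status full-time ✓; rating 2 ≥ 2 ✓; grade IC5 ≥ IC5 ✓ → eligible.
Dental Plan — service 99 days < 1 year (≈365 days) ✗ → not eligible.
Pet Insurance — status full-time ✓ (not excluded); service 99 days ≥ 30 days ✓; site Albany ✗ (not Porto, Calgary, or Dayton) → not eligible.
401(k) Plan — status full-time ✓; dept Engineering ✗ → not eligible.

Travel Insurance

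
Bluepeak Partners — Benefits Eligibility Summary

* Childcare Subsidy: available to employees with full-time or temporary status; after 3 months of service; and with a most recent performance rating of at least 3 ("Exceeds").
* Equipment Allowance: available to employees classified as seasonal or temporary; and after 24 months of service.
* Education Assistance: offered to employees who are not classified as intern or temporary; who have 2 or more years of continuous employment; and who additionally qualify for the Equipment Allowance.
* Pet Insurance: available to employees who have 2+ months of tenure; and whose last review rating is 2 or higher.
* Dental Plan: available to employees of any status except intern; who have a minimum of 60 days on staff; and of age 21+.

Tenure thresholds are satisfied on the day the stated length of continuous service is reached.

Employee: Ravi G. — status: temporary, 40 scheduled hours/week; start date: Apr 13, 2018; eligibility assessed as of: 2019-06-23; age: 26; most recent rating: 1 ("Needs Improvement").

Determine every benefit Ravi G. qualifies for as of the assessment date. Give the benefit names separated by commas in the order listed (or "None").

Service from Apr 13, 2018 to 2019-06-23: 436 days.
Childcare Subsidy — status temporary ✓; service 436 days ≥ 3 months (≈90 days) ✓; rating 1 < 3 ✗ → not eligible.
Equipment Allowance — status temporary ✓; service 436 days < 24 months (≈720 days) ✗ → not eligible.
Education Assistance — status temporary ✗ (excluded) → not eligible.
Pet Insurance — service 436 days ≥ 2 months (≈60 days) ✓; rating 1 < 2 ✗ → not eligible.
Dental Plan — status temporary ✓ (not excluded); service 436 days ≥ 60 days ✓; age 26 ≥ 21 ✓ → eligible.

Dental Plan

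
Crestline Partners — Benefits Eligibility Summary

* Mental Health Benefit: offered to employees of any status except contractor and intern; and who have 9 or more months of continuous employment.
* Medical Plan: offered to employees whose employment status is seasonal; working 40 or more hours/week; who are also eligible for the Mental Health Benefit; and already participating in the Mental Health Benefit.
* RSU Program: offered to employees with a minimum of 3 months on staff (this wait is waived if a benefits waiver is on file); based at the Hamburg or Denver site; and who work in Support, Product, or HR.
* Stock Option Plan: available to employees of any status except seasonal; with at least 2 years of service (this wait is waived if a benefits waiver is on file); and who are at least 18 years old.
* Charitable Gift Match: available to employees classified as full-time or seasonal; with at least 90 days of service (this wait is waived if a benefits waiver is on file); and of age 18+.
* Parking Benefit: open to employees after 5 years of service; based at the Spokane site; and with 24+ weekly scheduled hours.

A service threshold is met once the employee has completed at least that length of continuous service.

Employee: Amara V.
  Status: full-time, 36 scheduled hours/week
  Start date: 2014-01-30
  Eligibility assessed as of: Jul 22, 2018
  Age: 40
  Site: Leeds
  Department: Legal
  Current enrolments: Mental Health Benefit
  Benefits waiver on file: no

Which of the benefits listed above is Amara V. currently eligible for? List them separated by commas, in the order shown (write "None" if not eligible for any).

Service from 2014-01-30 to Jul 22, 2018: 1634 days.
Mental Health Benefit — status full-time ✓ (not excluded); service 1634 days ≥ 9 months (≈270 days) ✓ → eligible.
Medical Plan — status full-time ✗ (requires seasonal) → not eligible.
RSU Program — no waiver, service 1634 days ≥ 3 months (≈90 days) ✓; site Leeds ✗ (not Hamburg or Denver) → not eligible.
Stock Option Plan — status full-time ✓ (not excluded); no waiver, service 1634 days ≥ 2 years (≈730 days) ✓; age 40 ≥ 18 ✓ → eligible.
Charitable Gift Match — status full-time ✓; no waiver, service 1634 days ≥ 90 days ✓; age 40 ≥ 18 ✓ → eligible.
Parking Benefit — service 1634 days < 5 years (≈1825 days) ✗ → not eligible.

Mental Health Benefit, Stock Option Plan, Charitable Gift Match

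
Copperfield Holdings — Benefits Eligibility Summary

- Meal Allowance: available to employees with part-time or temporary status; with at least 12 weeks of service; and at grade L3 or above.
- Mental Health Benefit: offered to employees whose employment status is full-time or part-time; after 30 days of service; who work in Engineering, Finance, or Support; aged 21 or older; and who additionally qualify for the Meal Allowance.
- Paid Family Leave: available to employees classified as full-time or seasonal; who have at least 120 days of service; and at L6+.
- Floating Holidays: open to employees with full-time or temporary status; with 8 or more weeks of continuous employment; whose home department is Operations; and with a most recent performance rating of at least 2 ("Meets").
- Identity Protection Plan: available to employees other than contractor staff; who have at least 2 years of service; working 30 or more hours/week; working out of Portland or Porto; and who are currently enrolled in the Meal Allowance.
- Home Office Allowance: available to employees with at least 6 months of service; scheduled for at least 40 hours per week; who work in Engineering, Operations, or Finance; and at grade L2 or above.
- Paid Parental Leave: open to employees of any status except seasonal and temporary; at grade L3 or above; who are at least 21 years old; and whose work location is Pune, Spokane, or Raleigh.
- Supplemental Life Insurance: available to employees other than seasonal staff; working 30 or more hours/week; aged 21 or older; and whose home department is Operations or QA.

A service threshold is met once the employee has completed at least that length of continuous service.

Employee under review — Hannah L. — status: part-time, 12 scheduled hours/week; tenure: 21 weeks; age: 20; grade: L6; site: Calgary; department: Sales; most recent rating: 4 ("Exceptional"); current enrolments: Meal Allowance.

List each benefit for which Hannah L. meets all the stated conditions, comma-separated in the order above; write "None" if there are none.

Meal Allowance

Meal Allowance — status part-time ✓; service 21 weeks ≥ 12 weeks ✓; grade L6 ≥ L3 ✓ → eligible.
Mental Health Benefit — status part-time ✓; service 21 weeks ≥ 30 days ✓; dept Sales ✗ → not eligible.
Paid Family Leave — status part-time ✗ (requires full-time or seasonal) → not eligible.
Floating Holidays — status part-time ✗ (requires full-time or temporary) → not eligible.
Identity Protection Plan — status part-time ✓ (not excluded); service 21 weeks < 2 years (≈730 days) ✗ → not eligible.
Home Office Allowance — service 21 weeks < 6 months (≈180 days) ✗ → not eligible.
Paid Parental Leave — status part-time ✓ (not excluded); grade L6 ≥ L3 ✓; age 20 < 21 ✗ → not eligible.
Supplemental Life Insurance — status part-time ✓ (not excluded); 12 hrs/wk < 30 ✗ → not eligible.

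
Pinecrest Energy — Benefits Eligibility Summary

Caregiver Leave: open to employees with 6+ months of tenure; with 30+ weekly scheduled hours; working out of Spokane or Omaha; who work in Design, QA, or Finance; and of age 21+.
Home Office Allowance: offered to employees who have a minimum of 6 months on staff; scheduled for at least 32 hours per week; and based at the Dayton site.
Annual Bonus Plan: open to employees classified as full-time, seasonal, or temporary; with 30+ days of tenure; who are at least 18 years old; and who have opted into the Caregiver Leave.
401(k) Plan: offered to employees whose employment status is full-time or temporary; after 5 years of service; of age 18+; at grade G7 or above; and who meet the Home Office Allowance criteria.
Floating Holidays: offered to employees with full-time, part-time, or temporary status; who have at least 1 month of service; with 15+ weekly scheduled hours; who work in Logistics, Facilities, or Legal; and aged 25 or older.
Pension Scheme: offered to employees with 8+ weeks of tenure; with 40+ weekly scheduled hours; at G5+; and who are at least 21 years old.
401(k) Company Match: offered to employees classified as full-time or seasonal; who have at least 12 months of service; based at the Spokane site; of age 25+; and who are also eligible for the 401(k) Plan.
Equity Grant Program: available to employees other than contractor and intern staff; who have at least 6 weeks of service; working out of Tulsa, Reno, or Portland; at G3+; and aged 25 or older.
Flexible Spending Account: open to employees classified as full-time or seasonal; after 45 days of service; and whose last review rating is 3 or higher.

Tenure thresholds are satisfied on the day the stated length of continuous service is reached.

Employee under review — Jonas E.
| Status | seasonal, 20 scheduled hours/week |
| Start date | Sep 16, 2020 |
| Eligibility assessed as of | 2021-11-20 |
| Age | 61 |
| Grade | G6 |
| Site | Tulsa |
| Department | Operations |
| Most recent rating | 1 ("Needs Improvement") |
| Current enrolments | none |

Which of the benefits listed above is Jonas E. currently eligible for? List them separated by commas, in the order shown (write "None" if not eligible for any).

Equity Grant Program

Service from Sep 16, 2020 to 2021-11-20: 430 days.
Caregiver Leave — service 430 days ≥ 6 months (≈180 days) ✓; 20 hrs/wk < 30 ✗ → not eligible.
Home Office Allowance — service 430 days ≥ 6 months (≈180 days) ✓; 20 hrs/wk < 32 ✗ → not eligible.
Annual Bonus Plan — status seasonal ✓; service 430 days ≥ 30 days ✓; age 61 ≥ 18 ✓; not enrolled in Caregiver Leave ✗ → not eligible.
401(k) Plan — status seasonal ✗ (requires full-time or temporary) → not eligible.
Floating Holidays — status seasonal ✗ (requires full-time, part-time, or temporary) → not eligible.
Pension Scheme — service 430 days ≥ 8 weeks (≈56 days) ✓; 20 hrs/wk < 40 ✗ → not eligible.
401(k) Company Match — status seasonal ✓; service 430 days ≥ 12 months (≈360 days) ✓; site Tulsa ✗ (not Spokane) → not eligible.
Equity Grant Program — status seasonal ✓ (not excluded); service 430 days ≥ 6 weeks (≈42 days) ✓; site Tulsa ✓; grade G6 ≥ G3 ✓; age 61 ≥ 25 ✓ → eligible.
Flexible Spending Account — status seasonal ✓; service 430 days ≥ 45 days ✓; rating 1 < 3 ✗ → not eligible.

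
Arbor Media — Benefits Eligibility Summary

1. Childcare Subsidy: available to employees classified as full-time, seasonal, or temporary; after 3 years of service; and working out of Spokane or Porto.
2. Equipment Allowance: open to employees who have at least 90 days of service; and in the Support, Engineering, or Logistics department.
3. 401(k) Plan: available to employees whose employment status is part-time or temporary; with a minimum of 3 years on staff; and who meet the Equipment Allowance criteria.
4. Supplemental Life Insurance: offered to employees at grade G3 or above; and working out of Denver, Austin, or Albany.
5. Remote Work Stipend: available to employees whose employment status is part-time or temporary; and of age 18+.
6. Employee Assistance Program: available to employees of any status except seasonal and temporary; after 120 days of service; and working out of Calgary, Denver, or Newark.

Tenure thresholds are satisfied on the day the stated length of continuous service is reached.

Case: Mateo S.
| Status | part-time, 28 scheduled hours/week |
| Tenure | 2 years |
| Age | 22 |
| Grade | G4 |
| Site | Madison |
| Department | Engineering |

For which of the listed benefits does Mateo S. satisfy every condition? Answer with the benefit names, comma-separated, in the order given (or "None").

Childcare Subsidy — status part-time ✗ (requires full-time, seasonal, or temporary) → not eligible.
Equipment Allowance — service 2 years ≥ 90 days ✓; dept Engineering ✓ → eligible.
401(k) Plan — status part-time ✓; service 2 years < 3 years ✗ → not eligible.
Supplemental Life Insurance — grade G4 ≥ G3 ✓; site Madison ✗ (not Denver, Austin, or Albany) → not eligible.
Remote Work Stipend — status part-time ✓; age 22 ≥ 18 ✓ → eligible.
Employee Assistance Program — status part-time ✓ (not excluded); service 2 years ≥ 120 days ✓; site Madison ✗ (not Calgary, Denver, or Newark) → not eligible.

Equipment Allowance, Remote Work Stipend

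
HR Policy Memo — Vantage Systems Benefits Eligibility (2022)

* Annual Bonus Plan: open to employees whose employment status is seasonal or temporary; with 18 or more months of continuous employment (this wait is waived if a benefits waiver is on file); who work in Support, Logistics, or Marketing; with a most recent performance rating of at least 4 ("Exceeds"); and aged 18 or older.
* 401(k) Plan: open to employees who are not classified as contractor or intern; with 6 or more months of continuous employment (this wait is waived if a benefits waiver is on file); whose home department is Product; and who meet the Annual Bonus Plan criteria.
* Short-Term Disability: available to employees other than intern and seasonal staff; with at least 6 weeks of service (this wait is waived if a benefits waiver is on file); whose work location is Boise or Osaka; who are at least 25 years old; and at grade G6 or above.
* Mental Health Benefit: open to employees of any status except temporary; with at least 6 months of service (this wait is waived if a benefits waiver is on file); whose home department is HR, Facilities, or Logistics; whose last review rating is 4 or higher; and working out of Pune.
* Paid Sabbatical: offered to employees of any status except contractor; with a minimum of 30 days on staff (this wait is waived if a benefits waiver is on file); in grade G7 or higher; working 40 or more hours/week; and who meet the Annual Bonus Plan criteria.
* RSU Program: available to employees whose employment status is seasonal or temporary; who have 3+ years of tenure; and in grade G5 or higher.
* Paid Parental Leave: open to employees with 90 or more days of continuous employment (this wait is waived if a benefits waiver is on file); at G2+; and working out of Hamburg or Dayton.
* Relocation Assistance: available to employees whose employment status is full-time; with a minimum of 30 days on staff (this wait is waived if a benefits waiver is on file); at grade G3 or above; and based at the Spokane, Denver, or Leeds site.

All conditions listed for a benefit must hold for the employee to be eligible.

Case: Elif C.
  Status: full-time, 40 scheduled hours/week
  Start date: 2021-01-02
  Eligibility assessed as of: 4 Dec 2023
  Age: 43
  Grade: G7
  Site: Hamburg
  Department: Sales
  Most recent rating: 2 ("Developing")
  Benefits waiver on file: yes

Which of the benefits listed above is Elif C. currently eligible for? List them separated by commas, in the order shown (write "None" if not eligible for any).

Service from 2021-01-02 to 4 Dec 2023: 1066 days.
Annual Bonus Plan — status full-time ✗ (requires seasonal or temporary) → not eligible.
401(k) Plan — status full-time ✓ (not excluded); benefits waiver on file ✓; dept Sales ✗ → not eligible.
Short-Term Disability — status full-time ✓ (not excluded); benefits waiver on file ✓; site Hamburg ✗ (not Boise or Osaka) → not eligible.
Mental Health Benefit — status full-time ✓ (not excluded); benefits waiver on file ✓; dept Sales ✗ → not eligible.
Paid Sabbatical — status full-time ✓ (not excluded); benefits waiver on file ✓; grade G7 ≥ G7 ✓; 40 hrs/wk ≥ 40 ✓; not eligible for Annual Bonus Plan ✗ → not eligible.
RSU Program — status full-time ✗ (requires seasonal or temporary) → not eligible.
Paid Parental Leave — benefits waiver on file ✓; grade G7 ≥ G2 ✓; site Hamburg ✓ → eligible.
Relocation Assistance — status full-time ✓; benefits waiver on file ✓; grade G7 ≥ G3 ✓; site Hamburg ✗ (not Spokane, Denver, or Leeds) → not eligible.

Paid Parental Leave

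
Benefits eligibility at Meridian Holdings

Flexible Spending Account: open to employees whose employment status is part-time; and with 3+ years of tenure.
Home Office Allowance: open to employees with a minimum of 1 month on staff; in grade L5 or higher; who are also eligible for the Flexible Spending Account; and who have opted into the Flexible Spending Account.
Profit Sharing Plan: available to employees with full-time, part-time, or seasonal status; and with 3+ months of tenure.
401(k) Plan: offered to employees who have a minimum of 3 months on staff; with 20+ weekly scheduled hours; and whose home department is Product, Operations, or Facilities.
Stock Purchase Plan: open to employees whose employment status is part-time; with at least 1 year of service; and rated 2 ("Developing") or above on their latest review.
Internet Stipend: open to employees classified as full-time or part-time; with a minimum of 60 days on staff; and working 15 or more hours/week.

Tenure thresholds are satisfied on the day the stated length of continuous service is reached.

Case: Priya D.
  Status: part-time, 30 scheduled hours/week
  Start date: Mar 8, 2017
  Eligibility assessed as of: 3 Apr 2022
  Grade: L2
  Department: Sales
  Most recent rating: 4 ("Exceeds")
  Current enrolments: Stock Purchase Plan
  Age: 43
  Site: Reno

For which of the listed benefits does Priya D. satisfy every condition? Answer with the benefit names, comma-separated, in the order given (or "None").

Service from Mar 8, 2017 to 3 Apr 2022: 1852 days.
Flexible Spending Account — status part-time ✓; service 1852 days ≥ 3 years (≈1095 days) ✓ → eligible.
Home Office Allowance — service 1852 days ≥ 1 month (≈30 days) ✓; grade L2 < L5 ✗ → not eligible.
Profit Sharing Plan — status part-time ✓; service 1852 days ≥ 3 months (≈90 days) ✓ → eligible.
401(k) Plan — service 1852 days ≥ 3 months (≈90 days) ✓; 30 hrs/wk ≥ 20 ✓; dept Sales ✗ → not eligible.
Stock Purchase Plan — status part-time ✓; service 1852 days ≥ 1 year (≈365 days) ✓; rating 4 ≥ 2 ✓ → eligible.
Internet Stipend — status part-time ✓; service 1852 days ≥ 60 days ✓; 30 hrs/wk ≥ 15 ✓ → eligible.

Flexible Spending Account, Profit Sharing Plan, Stock Purchase Plan, Internet Stipend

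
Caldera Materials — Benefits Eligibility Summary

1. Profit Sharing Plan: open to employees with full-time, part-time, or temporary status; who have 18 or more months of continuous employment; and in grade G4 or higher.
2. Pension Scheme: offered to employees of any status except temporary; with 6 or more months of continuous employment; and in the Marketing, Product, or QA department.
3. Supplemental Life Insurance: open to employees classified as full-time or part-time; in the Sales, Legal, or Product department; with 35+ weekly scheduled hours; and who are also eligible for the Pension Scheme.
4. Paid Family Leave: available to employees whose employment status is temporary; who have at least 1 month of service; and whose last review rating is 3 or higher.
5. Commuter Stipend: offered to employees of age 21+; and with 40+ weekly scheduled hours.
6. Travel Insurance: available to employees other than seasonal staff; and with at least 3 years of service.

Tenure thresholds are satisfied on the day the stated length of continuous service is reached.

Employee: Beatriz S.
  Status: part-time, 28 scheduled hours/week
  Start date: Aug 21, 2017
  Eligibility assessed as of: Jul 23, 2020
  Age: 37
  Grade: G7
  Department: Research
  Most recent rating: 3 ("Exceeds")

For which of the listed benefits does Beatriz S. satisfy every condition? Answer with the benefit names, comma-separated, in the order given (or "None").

Profit Sharing Plan

Service from Aug 21, 2017 to Jul 23, 2020: 1067 days.
Profit Sharing Plan — status part-time ✓; service 1067 days ≥ 18 months (≈540 days) ✓; grade G7 ≥ G4 ✓ → eligible.
Pension Scheme — status part-time ✓ (not excluded); service 1067 days ≥ 6 months (≈180 days) ✓; dept Research ✗ → not eligible.
Supplemental Life Insurance — status part-time ✓; dept Research ✗ → not eligible.
Paid Family Leave — status part-time ✗ (requires temporary) → not eligible.
Commuter Stipend — age 37 ≥ 21 ✓; 28 hrs/wk < 40 ✗ → not eligible.
Travel Insurance — status part-time ✓ (not excluded); service 1067 days < 3 years (≈1095 days) ✗ → not eligible.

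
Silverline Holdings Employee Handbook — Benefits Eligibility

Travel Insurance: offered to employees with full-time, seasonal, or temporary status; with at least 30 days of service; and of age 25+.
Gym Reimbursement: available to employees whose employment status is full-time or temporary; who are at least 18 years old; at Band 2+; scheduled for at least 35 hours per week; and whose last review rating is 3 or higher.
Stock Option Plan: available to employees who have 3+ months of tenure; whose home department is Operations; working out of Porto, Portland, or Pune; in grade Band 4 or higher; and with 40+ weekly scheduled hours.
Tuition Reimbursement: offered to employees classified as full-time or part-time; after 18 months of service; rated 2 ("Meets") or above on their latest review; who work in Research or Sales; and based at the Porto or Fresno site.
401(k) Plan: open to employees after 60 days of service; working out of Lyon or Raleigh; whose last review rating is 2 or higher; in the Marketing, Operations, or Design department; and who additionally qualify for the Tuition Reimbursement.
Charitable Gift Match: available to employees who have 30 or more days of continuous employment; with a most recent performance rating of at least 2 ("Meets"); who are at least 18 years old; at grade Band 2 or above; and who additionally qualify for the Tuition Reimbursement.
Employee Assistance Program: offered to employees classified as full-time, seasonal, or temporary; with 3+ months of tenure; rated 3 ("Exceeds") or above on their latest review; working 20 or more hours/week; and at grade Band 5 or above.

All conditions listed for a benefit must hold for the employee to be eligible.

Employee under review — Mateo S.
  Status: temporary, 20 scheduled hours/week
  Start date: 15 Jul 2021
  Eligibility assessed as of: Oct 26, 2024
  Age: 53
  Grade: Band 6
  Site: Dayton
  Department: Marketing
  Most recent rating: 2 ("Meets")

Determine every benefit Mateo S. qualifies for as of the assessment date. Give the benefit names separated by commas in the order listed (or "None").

Travel Insurance

Service from 15 Jul 2021 to Oct 26, 2024: 1199 days.
Travel Insurance — status temporary ✓; service 1199 days ≥ 30 days ✓; age 53 ≥ 25 ✓ → eligible.
Gym Reimbursement — status temporary ✓; age 53 ≥ 18 ✓; grade Band 6 ≥ Band 2 ✓; 20 hrs/wk < 35 ✗ → not eligible.
Stock Option Plan — service 1199 days ≥ 3 months (≈90 days) ✓; dept Marketing ✗ → not eligible.
Tuition Reimbursement — status temporary ✗ (requires full-time or part-time) → not eligible.
401(k) Plan — service 1199 days ≥ 60 days ✓; site Dayton ✗ (not Lyon or Raleigh) → not eligible.
Charitable Gift Match — service 1199 days ≥ 30 days ✓; rating 2 ≥ 2 ✓; age 53 ≥ 18 ✓; grade Band 6 ≥ Band 2 ✓; not eligible for Tuition Reimbursement ✗ → not eligible.
Employee Assistance Program — status temporary ✓; service 1199 days ≥ 3 months (≈90 days) ✓; rating 2 < 3 ✗ → not eligible.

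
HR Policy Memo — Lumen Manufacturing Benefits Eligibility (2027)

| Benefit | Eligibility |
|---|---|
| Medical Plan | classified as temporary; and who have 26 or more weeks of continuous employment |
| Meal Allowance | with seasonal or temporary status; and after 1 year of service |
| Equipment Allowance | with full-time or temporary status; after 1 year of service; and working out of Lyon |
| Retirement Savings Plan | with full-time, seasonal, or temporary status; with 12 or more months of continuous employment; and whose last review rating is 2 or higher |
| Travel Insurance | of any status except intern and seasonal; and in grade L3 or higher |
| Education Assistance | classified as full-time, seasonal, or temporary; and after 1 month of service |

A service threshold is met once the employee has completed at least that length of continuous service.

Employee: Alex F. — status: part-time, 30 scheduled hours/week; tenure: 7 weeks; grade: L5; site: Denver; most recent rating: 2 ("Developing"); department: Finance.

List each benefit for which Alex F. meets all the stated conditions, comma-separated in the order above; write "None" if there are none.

Travel Insurance

Medical Plan — status part-time ✗ (requires temporary) → not eligible.
Meal Allowance — status part-time ✗ (requires seasonal or temporary) → not eligible.
Equipment Allowance — status part-time ✗ (requires full-time or temporary) → not eligible.
Retirement Savings Plan — status part-time ✗ (requires full-time, seasonal, or temporary) → not eligible.
Travel Insurance — status part-time ✓ (not excluded); grade L5 ≥ L3 ✓ → eligible.
Education Assistance — status part-time ✗ (requires full-time, seasonal, or temporary) → not eligible.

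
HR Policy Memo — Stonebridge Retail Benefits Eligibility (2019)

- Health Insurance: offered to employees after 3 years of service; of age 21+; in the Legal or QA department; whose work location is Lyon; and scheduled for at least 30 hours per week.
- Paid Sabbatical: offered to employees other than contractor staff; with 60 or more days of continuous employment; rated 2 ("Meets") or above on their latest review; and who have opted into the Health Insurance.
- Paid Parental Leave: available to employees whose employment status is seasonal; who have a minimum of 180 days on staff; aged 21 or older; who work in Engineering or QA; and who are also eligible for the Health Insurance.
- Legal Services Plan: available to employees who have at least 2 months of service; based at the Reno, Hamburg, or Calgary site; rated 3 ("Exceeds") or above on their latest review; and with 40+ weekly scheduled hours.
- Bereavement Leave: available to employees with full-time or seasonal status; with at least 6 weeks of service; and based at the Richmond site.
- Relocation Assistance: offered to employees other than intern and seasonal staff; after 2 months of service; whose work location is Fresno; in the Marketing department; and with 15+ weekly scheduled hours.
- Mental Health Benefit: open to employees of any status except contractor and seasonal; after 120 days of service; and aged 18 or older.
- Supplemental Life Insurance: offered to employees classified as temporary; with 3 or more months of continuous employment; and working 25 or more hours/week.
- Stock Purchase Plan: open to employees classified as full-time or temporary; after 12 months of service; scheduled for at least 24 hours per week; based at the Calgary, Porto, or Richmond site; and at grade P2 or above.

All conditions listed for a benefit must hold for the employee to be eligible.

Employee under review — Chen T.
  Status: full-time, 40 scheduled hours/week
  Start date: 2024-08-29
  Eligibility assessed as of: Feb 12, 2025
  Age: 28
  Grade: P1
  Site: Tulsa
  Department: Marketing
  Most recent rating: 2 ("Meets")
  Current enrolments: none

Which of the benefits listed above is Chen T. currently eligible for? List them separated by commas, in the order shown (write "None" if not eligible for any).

Mental Health Benefit

Service from 2024-08-29 to Feb 12, 2025: 167 days.
Health Insurance — service 167 days < 3 years (≈1095 days) ✗ → not eligible.
Paid Sabbatical — status full-time ✓ (not excluded); service 167 days ≥ 60 days ✓; rating 2 ≥ 2 ✓; not enrolled in Health Insurance ✗ → not eligible.
Paid Parental Leave — status full-time ✗ (requires seasonal) → not eligible.
Legal Services Plan — service 167 days ≥ 2 months (≈60 days) ✓; site Tulsa ✗ (not Reno, Hamburg, or Calgary) → not eligible.
Bereavement Leave — status full-time ✓; service 167 days ≥ 6 weeks (≈42 days) ✓; site Tulsa ✗ (not Richmond) → not eligible.
Relocation Assistance — status full-time ✓ (not excluded); service 167 days ≥ 2 months (≈60 days) ✓; site Tulsa ✗ (not Fresno) → not eligible.
Mental Health Benefit — status full-time ✓ (not excluded); service 167 days ≥ 120 days ✓; age 28 ≥ 18 ✓ → eligible.
Supplemental Life Insurance — status full-time ✗ (requires temporary) → not eligible.
Stock Purchase Plan — status full-time ✓; service 167 days < 12 months (≈360 days) ✗ → not eligible.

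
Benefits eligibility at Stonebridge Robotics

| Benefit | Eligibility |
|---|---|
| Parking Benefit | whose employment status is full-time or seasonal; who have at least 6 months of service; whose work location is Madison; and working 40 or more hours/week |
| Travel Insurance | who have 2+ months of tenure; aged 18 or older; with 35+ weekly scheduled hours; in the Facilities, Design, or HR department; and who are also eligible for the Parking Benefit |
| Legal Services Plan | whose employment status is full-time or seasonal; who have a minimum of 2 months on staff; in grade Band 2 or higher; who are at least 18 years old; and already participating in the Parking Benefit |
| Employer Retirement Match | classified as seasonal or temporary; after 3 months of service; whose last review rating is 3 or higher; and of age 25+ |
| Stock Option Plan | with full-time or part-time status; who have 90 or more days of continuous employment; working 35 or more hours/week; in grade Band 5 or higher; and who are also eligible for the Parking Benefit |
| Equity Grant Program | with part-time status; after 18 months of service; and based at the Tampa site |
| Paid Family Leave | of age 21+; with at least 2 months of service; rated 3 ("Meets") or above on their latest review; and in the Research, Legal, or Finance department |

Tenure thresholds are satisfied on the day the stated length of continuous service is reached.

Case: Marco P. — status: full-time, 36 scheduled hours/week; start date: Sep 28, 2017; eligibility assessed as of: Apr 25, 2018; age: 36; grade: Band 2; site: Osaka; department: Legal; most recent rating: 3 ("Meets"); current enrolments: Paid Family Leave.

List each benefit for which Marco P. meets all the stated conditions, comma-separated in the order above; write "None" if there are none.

Paid Family Leave

Service from Sep 28, 2017 to Apr 25, 2018: 209 days.
Parking Benefit — status full-time ✓; service 209 days ≥ 6 months (≈180 days) ✓; site Osaka ✗ (not Madison) → not eligible.
Travel Insurance — service 209 days ≥ 2 months (≈60 days) ✓; age 36 ≥ 18 ✓; 36 hrs/wk ≥ 35 ✓; dept Legal ✗ → not eligible.
Legal Services Plan — status full-time ✓; service 209 days ≥ 2 months (≈60 days) ✓; grade Band 2 ≥ Band 2 ✓; age 36 ≥ 18 ✓; not enrolled in Parking Benefit ✗ → not eligible.
Employer Retirement Match — status full-time ✗ (requires seasonal or temporary) → not eligible.
Stock Option Plan — status full-time ✓; service 209 days ≥ 90 days ✓; 36 hrs/wk ≥ 35 ✓; grade Band 2 < Band 5 ✗ → not eligible.
Equity Grant Program — status full-time ✗ (requires part-time) → not eligible.
Paid Family Leave — age 36 ≥ 21 ✓; service 209 days ≥ 2 months (≈60 days) ✓; rating 3 ≥ 3 ✓; dept Legal ✓ → eligible.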